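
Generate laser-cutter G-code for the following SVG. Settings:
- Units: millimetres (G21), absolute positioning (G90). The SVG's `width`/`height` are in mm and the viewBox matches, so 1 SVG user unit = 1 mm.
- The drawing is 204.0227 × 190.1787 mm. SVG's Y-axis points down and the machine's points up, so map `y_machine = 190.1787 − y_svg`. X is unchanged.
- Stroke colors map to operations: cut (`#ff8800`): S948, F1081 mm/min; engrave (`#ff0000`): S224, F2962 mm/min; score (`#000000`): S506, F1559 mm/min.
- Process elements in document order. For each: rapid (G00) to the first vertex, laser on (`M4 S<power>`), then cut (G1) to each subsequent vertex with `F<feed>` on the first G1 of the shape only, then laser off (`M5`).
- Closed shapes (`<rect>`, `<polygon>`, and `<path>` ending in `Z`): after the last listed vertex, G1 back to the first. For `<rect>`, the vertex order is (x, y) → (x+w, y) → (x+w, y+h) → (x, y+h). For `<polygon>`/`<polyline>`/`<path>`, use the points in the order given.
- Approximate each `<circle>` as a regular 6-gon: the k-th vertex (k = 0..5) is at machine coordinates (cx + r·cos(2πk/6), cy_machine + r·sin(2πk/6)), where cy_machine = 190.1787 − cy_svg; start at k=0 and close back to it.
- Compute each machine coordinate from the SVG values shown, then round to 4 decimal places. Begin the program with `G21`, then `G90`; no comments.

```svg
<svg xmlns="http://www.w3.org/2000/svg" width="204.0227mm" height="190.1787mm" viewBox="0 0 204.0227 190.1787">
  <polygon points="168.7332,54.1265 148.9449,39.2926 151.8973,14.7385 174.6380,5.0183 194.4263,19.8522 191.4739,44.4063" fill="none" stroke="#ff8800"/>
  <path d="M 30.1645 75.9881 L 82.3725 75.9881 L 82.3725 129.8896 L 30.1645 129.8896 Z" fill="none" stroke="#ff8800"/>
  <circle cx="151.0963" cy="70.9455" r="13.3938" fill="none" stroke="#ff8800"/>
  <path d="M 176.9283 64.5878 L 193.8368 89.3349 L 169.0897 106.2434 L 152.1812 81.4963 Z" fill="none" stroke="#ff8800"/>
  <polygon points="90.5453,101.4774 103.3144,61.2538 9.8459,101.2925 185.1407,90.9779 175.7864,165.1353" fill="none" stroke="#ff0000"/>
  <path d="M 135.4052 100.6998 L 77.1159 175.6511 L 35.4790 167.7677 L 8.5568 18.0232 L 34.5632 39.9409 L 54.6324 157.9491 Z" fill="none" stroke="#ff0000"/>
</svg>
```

viewBox `0 0 204.0227 190.1787` with mm width/height → 1 unit = 1 mm. Flip: y_m = 190.1787 − y_svg.

**Shape 1** — `<polygon>` regular polygon, stroke `#ff8800` → cut (S948, F1081). Machine vertices: (168.7332,136.0522) → (148.9449,150.8861) → (151.8973,175.4402) → (174.6380,185.1604) → (194.4263,170.3265) → (191.4739,145.7724) → (168.7332,136.0522). Closed: final G1 returns to the first vertex.

**Shape 2** — `<path>` rectangle, stroke `#ff8800` → cut (S948, F1081). Machine vertices: (30.1645,114.1906) → (82.3725,114.1906) → (82.3725,60.2891) → (30.1645,60.2891) → (30.1645,114.1906). Closed: final G1 returns to the first vertex.

**Shape 3** — `<circle>` circle, stroke `#ff8800` → cut (S948, F1081). Machine vertices: (164.4901,119.2332) → (157.7932,130.8326) → (144.3994,130.8326) → (137.7025,119.2332) → (144.3994,107.6338) → (157.7932,107.6338) → (164.4901,119.2332). Closed: final G1 returns to the first vertex.

**Shape 4** — `<path>` regular polygon, stroke `#ff8800` → cut (S948, F1081). Machine vertices: (176.9283,125.5909) → (193.8368,100.8438) → (169.0897,83.9353) → (152.1812,108.6824) → (176.9283,125.5909). Closed: final G1 returns to the first vertex.

**Shape 5** — `<polygon>` closed polygon, stroke `#ff0000` → engrave (S224, F2962). Machine vertices: (90.5453,88.7013) → (103.3144,128.9249) → (9.8459,88.8862) → (185.1407,99.2008) → (175.7864,25.0434) → (90.5453,88.7013). Closed: final G1 returns to the first vertex.

**Shape 6** — `<path>` closed polygon, stroke `#ff0000` → engrave (S224, F2962). Machine vertices: (135.4052,89.4789) → (77.1159,14.5276) → (35.4790,22.4110) → (8.5568,172.1555) → (34.5632,150.2378) → (54.6324,32.2296) → (135.4052,89.4789). Closed: final G1 returns to the first vertex.

G21
G90
G00 X168.7332 Y136.0522
M4 S948
G1 X148.9449 Y150.8861 F1081
G1 X151.8973 Y175.4402
G1 X174.6380 Y185.1604
G1 X194.4263 Y170.3265
G1 X191.4739 Y145.7724
G1 X168.7332 Y136.0522
M5
G00 X30.1645 Y114.1906
M4 S948
G1 X82.3725 Y114.1906 F1081
G1 X82.3725 Y60.2891
G1 X30.1645 Y60.2891
G1 X30.1645 Y114.1906
M5
G00 X164.4901 Y119.2332
M4 S948
G1 X157.7932 Y130.8326 F1081
G1 X144.3994 Y130.8326
G1 X137.7025 Y119.2332
G1 X144.3994 Y107.6338
G1 X157.7932 Y107.6338
G1 X164.4901 Y119.2332
M5
G00 X176.9283 Y125.5909
M4 S948
G1 X193.8368 Y100.8438 F1081
G1 X169.0897 Y83.9353
G1 X152.1812 Y108.6824
G1 X176.9283 Y125.5909
M5
G00 X90.5453 Y88.7013
M4 S224
G1 X103.3144 Y128.9249 F2962
G1 X9.8459 Y88.8862
G1 X185.1407 Y99.2008
G1 X175.7864 Y25.0434
G1 X90.5453 Y88.7013
M5
G00 X135.4052 Y89.4789
M4 S224
G1 X77.1159 Y14.5276 F2962
G1 X35.4790 Y22.4110
G1 X8.5568 Y172.1555
G1 X34.5632 Y150.2378
G1 X54.6324 Y32.2296
G1 X135.4052 Y89.4789
M5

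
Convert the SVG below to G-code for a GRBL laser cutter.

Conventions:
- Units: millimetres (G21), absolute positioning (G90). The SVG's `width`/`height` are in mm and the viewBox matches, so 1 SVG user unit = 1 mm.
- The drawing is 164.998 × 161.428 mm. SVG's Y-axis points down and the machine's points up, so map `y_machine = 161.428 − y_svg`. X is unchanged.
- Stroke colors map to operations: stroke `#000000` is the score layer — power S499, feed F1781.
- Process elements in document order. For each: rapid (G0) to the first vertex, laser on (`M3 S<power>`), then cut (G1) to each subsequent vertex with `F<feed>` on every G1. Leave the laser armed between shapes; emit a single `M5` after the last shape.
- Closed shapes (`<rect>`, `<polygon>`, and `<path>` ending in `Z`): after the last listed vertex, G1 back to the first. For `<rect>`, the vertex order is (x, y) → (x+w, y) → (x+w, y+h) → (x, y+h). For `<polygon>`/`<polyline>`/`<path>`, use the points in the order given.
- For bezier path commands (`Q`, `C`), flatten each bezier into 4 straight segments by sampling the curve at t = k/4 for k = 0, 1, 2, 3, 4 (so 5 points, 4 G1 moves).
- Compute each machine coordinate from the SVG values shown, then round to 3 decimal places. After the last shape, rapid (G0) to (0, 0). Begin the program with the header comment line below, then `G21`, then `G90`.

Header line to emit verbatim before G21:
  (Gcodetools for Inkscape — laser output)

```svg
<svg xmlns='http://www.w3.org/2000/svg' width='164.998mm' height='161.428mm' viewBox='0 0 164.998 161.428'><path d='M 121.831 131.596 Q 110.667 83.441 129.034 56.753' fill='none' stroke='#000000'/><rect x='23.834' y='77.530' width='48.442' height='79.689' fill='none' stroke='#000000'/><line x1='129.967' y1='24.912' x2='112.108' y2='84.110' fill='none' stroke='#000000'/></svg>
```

(Gcodetools for Inkscape — laser output)
G21
G90
G0 X121.831 Y29.832
M3 S499
G1 X118.095 Y52.568 F1781
G1 X118.050 Y72.620 F1781
G1 X121.696 Y89.989 F1781
G1 X129.034 Y104.675 F1781
G0 X23.834 Y83.898
M3 S499
G1 X72.276 Y83.898 F1781
G1 X72.276 Y4.209 F1781
G1 X23.834 Y4.209 F1781
G1 X23.834 Y83.898 F1781
G0 X129.967 Y136.516
M3 S499
G1 X112.108 Y77.318 F1781
M5
G0 X0.000 Y0.000

viewBox `0 0 164.998 161.428` with mm width/height → 1 unit = 1 mm. Flip: y_m = 161.428 − y_svg.

**Shape 1** — `<path>` quadratic bezier, stroke `#000000` → score (S499, F1781). Control points (SVG): P0=(121.831,131.596), P1=(110.667,83.441), P2=(129.034,56.753); sampled at t=k/4. Machine vertices: (121.831,29.832) → (118.095,52.568) → (118.050,72.620) → (121.696,89.989) → (129.034,104.675). Open path.

**Shape 2** — `<rect>` rectangle, stroke `#000000` → score (S499, F1781). Machine vertices: (23.834,83.898) → (72.276,83.898) → (72.276,4.209) → (23.834,4.209) → (23.834,83.898). Closed: final G1 returns to the first vertex.

**Shape 3** — `<line>` line segment, stroke `#000000` → score (S499, F1781). Machine vertices: (129.967,136.516) → (112.108,77.318). Open path.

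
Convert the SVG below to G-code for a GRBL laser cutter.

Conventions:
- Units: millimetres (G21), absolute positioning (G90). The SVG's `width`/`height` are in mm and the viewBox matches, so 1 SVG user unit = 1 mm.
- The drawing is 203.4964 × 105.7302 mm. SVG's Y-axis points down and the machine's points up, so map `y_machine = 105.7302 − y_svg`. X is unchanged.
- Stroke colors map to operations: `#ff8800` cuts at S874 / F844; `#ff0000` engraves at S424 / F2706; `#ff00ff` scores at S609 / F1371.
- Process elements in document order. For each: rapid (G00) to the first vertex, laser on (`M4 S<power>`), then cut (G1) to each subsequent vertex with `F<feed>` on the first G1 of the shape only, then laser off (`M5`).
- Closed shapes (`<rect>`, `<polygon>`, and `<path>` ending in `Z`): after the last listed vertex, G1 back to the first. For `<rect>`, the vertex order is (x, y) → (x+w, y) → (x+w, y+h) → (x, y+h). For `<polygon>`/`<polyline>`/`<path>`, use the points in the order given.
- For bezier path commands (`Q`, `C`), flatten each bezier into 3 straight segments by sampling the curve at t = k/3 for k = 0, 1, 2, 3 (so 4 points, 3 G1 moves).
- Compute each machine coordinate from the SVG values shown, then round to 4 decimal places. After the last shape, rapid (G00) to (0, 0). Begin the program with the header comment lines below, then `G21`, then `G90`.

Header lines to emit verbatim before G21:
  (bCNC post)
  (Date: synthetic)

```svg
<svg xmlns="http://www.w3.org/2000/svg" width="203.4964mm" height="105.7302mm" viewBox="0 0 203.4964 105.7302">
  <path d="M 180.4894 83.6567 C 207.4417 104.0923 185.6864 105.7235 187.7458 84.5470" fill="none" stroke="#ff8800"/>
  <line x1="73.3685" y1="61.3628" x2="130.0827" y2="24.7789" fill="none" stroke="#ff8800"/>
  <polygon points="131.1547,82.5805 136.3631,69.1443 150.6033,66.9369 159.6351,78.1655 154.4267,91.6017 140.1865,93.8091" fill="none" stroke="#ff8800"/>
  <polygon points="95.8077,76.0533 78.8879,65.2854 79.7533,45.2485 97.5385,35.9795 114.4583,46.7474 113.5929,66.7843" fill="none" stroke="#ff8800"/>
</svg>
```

1 u = 1 mm; y_m = 105.7302 − y.

[1] `<path>` cubic bezier, #ff8800→cut S874 F844: (180.4894,22.0735) → (193.8918,8.0543) → (190.9386,7.4610) → (187.7458,21.1832)

[2] `<line>` line segment, #ff8800→cut S874 F844: (73.3685,44.3674) → (130.0827,80.9513)

[3] `<polygon>` regular polygon, #ff8800→cut S874 F844: (131.1547,23.1497) → (136.3631,36.5859) → (150.6033,38.7933) → (159.6351,27.5647) → (154.4267,14.1285) → (140.1865,11.9211) → (131.1547,23.1497) (closed)

[4] `<polygon>` regular polygon, #ff8800→cut S874 F844: (95.8077,29.6769) → (78.8879,40.4448) → (79.7533,60.4817) → (97.5385,69.7507) → (114.4583,58.9828) → (113.5929,38.9459) → (95.8077,29.6769) (closed)

(bCNC post)
(Date: synthetic)
G21
G90
G00 X180.4894 Y22.0735
M4 S874
G1 X193.8918 Y8.0543 F844
G1 X190.9386 Y7.4610
G1 X187.7458 Y21.1832
M5
G00 X73.3685 Y44.3674
M4 S874
G1 X130.0827 Y80.9513 F844
M5
G00 X131.1547 Y23.1497
M4 S874
G1 X136.3631 Y36.5859 F844
G1 X150.6033 Y38.7933
G1 X159.6351 Y27.5647
G1 X154.4267 Y14.1285
G1 X140.1865 Y11.9211
G1 X131.1547 Y23.1497
M5
G00 X95.8077 Y29.6769
M4 S874
G1 X78.8879 Y40.4448 F844
G1 X79.7533 Y60.4817
G1 X97.5385 Y69.7507
G1 X114.4583 Y58.9828
G1 X113.5929 Y38.9459
G1 X95.8077 Y29.6769
M5
G00 X0.0000 Y0.0000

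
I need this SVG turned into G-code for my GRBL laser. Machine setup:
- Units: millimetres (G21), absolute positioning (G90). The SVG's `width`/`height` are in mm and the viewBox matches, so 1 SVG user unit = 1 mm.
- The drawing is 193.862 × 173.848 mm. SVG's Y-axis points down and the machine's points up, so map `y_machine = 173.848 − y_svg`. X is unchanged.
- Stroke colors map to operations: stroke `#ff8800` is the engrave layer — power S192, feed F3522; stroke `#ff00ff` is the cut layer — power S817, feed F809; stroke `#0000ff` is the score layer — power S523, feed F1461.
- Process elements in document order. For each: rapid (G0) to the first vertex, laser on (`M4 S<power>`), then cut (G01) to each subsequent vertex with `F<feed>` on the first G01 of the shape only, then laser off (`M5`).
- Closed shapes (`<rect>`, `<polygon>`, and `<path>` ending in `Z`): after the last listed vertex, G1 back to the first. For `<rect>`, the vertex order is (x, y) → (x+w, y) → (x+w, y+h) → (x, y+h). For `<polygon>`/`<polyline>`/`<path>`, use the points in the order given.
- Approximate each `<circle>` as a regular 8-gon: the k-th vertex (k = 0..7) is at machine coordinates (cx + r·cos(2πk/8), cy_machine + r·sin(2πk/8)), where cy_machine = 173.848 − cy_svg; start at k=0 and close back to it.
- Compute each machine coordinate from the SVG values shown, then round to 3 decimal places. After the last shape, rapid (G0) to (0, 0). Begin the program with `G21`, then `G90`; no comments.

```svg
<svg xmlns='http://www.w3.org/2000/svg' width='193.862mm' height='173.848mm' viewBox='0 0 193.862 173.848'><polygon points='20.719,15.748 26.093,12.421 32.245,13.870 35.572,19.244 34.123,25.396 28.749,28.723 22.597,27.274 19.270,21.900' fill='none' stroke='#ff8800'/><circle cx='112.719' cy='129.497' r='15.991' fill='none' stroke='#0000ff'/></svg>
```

G21
G90
G0 X20.719 Y158.100
M4 S192
G01 X26.093 Y161.427 F3522
G01 X32.245 Y159.978
G01 X35.572 Y154.604
G01 X34.123 Y148.452
G01 X28.749 Y145.125
G01 X22.597 Y146.574
G01 X19.270 Y151.948
G01 X20.719 Y158.100
M5
G0 X128.710 Y44.351
M4 S523
G01 X124.026 Y55.658 F1461
G01 X112.719 Y60.342
G01 X101.412 Y55.658
G01 X96.728 Y44.351
G01 X101.412 Y33.044
G01 X112.719 Y28.360
G01 X124.026 Y33.044
G01 X128.710 Y44.351
M5
G0 X0.000 Y0.000

Since the viewBox matches the mm dimensions, user units are millimetres directly. The only transform is the Y-flip y_m = 173.848 − y_svg.

Shape 1 is a regular polygon drawn with `<polygon>`. Its stroke #ff8800 means engrave at S192, F3522. After flipping Y the toolpath is (20.719,158.100) → (26.093,161.427) → (32.245,159.978) → (35.572,154.604) → (34.123,148.452) → (28.749,145.125) → (22.597,146.574) → (19.270,151.948) → (20.719,158.100), returning to the start.

Shape 2 is a circle drawn with `<circle>`. Its stroke #0000ff means score at S523, F1461. After flipping Y the toolpath is (128.710,44.351) → (124.026,55.658) → (112.719,60.342) → (101.412,55.658) → (96.728,44.351) → (101.412,33.044) → (112.719,28.360) → (124.026,33.044) → (128.710,44.351), returning to the start.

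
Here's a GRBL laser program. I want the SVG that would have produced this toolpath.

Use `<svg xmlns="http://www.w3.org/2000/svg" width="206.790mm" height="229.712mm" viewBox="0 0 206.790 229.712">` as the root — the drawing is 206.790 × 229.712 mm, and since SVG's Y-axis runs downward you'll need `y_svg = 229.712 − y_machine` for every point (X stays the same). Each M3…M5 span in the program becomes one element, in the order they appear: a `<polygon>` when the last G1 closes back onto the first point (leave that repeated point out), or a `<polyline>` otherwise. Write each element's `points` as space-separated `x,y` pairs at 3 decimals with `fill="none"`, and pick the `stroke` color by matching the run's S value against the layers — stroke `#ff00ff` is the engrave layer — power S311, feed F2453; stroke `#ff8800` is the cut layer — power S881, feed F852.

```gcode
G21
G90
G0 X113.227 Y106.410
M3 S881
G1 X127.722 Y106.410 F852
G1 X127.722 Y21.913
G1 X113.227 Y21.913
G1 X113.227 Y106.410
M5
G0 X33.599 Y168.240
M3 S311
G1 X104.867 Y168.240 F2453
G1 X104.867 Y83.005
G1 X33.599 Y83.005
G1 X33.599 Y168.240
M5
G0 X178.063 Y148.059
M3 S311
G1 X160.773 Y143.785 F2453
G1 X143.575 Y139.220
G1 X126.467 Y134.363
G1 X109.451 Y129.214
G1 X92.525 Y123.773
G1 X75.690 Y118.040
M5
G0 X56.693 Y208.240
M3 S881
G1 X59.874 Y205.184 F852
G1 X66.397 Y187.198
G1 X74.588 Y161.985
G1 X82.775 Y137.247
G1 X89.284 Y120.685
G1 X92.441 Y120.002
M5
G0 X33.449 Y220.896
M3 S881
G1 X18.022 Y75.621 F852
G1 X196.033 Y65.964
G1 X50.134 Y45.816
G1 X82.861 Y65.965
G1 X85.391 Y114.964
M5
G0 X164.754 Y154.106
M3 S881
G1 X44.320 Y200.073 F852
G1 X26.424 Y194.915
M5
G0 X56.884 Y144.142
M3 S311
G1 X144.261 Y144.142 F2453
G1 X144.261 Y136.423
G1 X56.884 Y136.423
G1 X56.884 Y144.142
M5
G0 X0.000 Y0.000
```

Each laser-on run becomes one SVG element. Flip Y back into SVG space with y_svg = 229.712 − y_machine.

Run 1: the run's S881 means `#ff8800` (cut). The run returns to its start, so emit a `<polygon>` with points (Y-flipped): 113.227,123.302 127.722,123.302 127.722,207.799 113.227,207.799.

Run 2: power S311 maps to stroke `#ff00ff` (engrave). The run returns to its start, so emit a `<polygon>` with points (Y-flipped): 33.599,61.472 104.867,61.472 104.867,146.707 33.599,146.707.

Run 3: the run's S311 means `#ff00ff` (engrave). The run is open, so emit a `<polyline>` with points (Y-flipped): 178.063,81.653 160.773,85.927 143.575,90.492 126.467,95.349 109.451,100.498 92.525,105.939 75.690,111.672.

Run 4: S881 ⇒ cut layer `#ff8800`. The run is open, so emit a `<polyline>` with points (Y-flipped): 56.693,21.472 59.874,24.528 66.397,42.514 74.588,67.727 82.775,92.465 89.284,109.027 92.441,109.710.

Run 5: power S881 maps to stroke `#ff8800` (cut). The run is open, so emit a `<polyline>` with points (Y-flipped): 33.449,8.816 18.022,154.091 196.033,163.748 50.134,183.896 82.861,163.747 85.391,114.748.

Run 6: power S881 maps to stroke `#ff8800` (cut). The run is open, so emit a `<polyline>` with points (Y-flipped): 164.754,75.606 44.320,29.639 26.424,34.797.

Run 7: power S311 maps to stroke `#ff00ff` (engrave). The run returns to its start, so emit a `<polygon>` with points (Y-flipped): 56.884,85.570 144.261,85.570 144.261,93.289 56.884,93.289.

<svg xmlns="http://www.w3.org/2000/svg" width="206.790mm" height="229.712mm" viewBox="0 0 206.790 229.712">
  <polygon points="113.227,123.302 127.722,123.302 127.722,207.799 113.227,207.799" fill="none" stroke="#ff8800"/>
  <polygon points="33.599,61.472 104.867,61.472 104.867,146.707 33.599,146.707" fill="none" stroke="#ff00ff"/>
  <polyline points="178.063,81.653 160.773,85.927 143.575,90.492 126.467,95.349 109.451,100.498 92.525,105.939 75.690,111.672" fill="none" stroke="#ff00ff"/>
  <polyline points="56.693,21.472 59.874,24.528 66.397,42.514 74.588,67.727 82.775,92.465 89.284,109.027 92.441,109.710" fill="none" stroke="#ff8800"/>
  <polyline points="33.449,8.816 18.022,154.091 196.033,163.748 50.134,183.896 82.861,163.747 85.391,114.748" fill="none" stroke="#ff8800"/>
  <polyline points="164.754,75.606 44.320,29.639 26.424,34.797" fill="none" stroke="#ff8800"/>
  <polygon points="56.884,85.570 144.261,85.570 144.261,93.289 56.884,93.289" fill="none" stroke="#ff00ff"/>
</svg>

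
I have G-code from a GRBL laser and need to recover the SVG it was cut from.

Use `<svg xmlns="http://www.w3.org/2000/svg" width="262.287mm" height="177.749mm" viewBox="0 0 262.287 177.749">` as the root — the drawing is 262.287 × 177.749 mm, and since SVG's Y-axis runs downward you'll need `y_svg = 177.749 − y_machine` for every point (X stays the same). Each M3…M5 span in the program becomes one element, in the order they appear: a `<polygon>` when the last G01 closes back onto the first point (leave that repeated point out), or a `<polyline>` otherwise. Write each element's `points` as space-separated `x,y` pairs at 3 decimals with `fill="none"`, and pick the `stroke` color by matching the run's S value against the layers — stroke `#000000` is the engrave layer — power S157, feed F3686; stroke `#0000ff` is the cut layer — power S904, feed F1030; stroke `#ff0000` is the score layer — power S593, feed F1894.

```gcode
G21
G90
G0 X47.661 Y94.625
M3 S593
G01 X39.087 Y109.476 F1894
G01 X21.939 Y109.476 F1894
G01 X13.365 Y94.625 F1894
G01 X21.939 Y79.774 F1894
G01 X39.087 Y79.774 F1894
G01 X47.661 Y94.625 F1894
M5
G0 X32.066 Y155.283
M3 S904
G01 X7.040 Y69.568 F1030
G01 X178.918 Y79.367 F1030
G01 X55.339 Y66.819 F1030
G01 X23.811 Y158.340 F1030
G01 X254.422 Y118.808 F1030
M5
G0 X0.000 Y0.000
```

y_svg = 177.749 − y_m.

[1] S593→`#ff0000` (score); closed run; points: 47.661,83.124 39.087,68.273 21.939,68.273 13.365,83.124 21.939,97.975 39.087,97.975

[2] S904→`#0000ff` (cut); open run; points: 32.066,22.466 7.040,108.181 178.918,98.382 55.339,110.930 23.811,19.409 254.422,58.941

<svg xmlns="http://www.w3.org/2000/svg" width="262.287mm" height="177.749mm" viewBox="0 0 262.287 177.749">
  <polygon points="47.661,83.124 39.087,68.273 21.939,68.273 13.365,83.124 21.939,97.975 39.087,97.975" fill="none" stroke="#ff0000"/>
  <polyline points="32.066,22.466 7.040,108.181 178.918,98.382 55.339,110.930 23.811,19.409 254.422,58.941" fill="none" stroke="#0000ff"/>
</svg>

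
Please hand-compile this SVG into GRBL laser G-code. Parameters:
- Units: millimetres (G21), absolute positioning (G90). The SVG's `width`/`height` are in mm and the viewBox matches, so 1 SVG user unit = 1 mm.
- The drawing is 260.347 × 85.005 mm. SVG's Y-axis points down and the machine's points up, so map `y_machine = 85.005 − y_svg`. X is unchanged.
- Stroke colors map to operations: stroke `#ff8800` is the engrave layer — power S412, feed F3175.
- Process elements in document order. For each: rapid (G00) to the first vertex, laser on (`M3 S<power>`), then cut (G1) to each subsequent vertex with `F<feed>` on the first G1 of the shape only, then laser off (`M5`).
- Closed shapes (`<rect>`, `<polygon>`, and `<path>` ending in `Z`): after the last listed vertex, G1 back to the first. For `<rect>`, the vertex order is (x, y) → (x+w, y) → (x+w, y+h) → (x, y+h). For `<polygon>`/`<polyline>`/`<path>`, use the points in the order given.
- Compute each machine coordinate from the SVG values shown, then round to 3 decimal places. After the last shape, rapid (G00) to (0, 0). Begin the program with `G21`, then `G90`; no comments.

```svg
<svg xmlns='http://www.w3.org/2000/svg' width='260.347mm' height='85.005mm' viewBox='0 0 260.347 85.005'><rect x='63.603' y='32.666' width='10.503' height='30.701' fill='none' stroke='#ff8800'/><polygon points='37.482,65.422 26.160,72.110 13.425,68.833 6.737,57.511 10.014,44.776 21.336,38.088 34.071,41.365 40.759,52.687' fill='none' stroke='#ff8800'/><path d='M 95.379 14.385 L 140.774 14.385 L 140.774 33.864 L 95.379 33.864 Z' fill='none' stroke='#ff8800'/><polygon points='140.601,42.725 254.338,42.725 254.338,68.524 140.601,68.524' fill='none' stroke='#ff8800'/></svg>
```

G21
G90
G00 X63.603 Y52.339
M3 S412
G1 X74.106 Y52.339 F3175
G1 X74.106 Y21.638
G1 X63.603 Y21.638
G1 X63.603 Y52.339
M5
G00 X37.482 Y19.583
M3 S412
G1 X26.160 Y12.895 F3175
G1 X13.425 Y16.172
G1 X6.737 Y27.494
G1 X10.014 Y40.229
G1 X21.336 Y46.917
G1 X34.071 Y43.640
G1 X40.759 Y32.318
G1 X37.482 Y19.583
M5
G00 X95.379 Y70.620
M3 S412
G1 X140.774 Y70.620 F3175
G1 X140.774 Y51.141
G1 X95.379 Y51.141
G1 X95.379 Y70.620
M5
G00 X140.601 Y42.280
M3 S412
G1 X254.338 Y42.280 F3175
G1 X254.338 Y16.481
G1 X140.601 Y16.481
G1 X140.601 Y42.280
M5
G00 X0.000 Y0.000

viewBox `0 0 260.347 85.005` with mm width/height → 1 unit = 1 mm. Flip: y_m = 85.005 − y_svg.

**Shape 1** — `<rect>` rectangle, stroke `#ff8800` → engrave (S412, F3175). Machine vertices: (63.603,52.339) → (74.106,52.339) → (74.106,21.638) → (63.603,21.638) → (63.603,52.339). Closed: final G1 returns to the first vertex.

**Shape 2** — `<polygon>` regular polygon, stroke `#ff8800` → engrave (S412, F3175). Machine vertices: (37.482,19.583) → (26.160,12.895) → (13.425,16.172) → (6.737,27.494) → (10.014,40.229) → (21.336,46.917) → (34.071,43.640) → (40.759,32.318) → (37.482,19.583). Closed: final G1 returns to the first vertex.

**Shape 3** — `<path>` rectangle, stroke `#ff8800` → engrave (S412, F3175). Machine vertices: (95.379,70.620) → (140.774,70.620) → (140.774,51.141) → (95.379,51.141) → (95.379,70.620). Closed: final G1 returns to the first vertex.

**Shape 4** — `<polygon>` rectangle, stroke `#ff8800` → engrave (S412, F3175). Machine vertices: (140.601,42.280) → (254.338,42.280) → (254.338,16.481) → (140.601,16.481) → (140.601,42.280). Closed: final G1 returns to the first vertex.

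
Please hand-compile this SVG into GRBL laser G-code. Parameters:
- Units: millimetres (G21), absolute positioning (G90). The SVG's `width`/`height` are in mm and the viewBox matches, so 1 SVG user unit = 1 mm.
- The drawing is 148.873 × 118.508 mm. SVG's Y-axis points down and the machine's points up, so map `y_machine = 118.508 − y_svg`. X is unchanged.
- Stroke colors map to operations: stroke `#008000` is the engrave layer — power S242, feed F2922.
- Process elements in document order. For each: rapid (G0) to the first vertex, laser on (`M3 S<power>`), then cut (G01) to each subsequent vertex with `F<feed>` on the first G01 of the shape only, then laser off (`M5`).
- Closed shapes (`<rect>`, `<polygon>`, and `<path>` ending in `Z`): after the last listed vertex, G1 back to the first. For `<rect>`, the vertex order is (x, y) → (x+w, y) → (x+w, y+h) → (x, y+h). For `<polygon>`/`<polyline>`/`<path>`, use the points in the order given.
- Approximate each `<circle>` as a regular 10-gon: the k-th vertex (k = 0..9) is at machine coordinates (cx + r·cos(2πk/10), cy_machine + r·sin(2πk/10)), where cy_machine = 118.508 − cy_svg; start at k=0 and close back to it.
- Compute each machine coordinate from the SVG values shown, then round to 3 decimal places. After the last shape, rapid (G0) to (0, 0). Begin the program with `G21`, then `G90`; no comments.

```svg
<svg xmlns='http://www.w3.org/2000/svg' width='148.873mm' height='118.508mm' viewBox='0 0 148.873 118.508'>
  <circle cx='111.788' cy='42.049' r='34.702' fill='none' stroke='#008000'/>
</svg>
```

G21
G90
G0 X146.490 Y76.459
M3 S242
G01 X139.863 Y96.856 F2922
G01 X122.512 Y109.463
G01 X101.064 Y109.463
G01 X83.713 Y96.856
G01 X77.086 Y76.459
G01 X83.713 Y56.062
G01 X101.064 Y43.455
G01 X122.512 Y43.455
G01 X139.863 Y56.062
G01 X146.490 Y76.459
M5
G0 X0.000 Y0.000

Since the viewBox matches the mm dimensions, user units are millimetres directly. The only transform is the Y-flip y_m = 118.508 − y_svg.

Shape 1 is a circle drawn with `<circle>`. Its stroke #008000 means engrave at S242, F2922. After flipping Y the toolpath is (146.490,76.459) → (139.863,96.856) → (122.512,109.463) → (101.064,109.463) → (83.713,96.856) → (77.086,76.459) → (83.713,56.062) → (101.064,43.455) → (122.512,43.455) → (139.863,56.062) → (146.490,76.459), returning to the start.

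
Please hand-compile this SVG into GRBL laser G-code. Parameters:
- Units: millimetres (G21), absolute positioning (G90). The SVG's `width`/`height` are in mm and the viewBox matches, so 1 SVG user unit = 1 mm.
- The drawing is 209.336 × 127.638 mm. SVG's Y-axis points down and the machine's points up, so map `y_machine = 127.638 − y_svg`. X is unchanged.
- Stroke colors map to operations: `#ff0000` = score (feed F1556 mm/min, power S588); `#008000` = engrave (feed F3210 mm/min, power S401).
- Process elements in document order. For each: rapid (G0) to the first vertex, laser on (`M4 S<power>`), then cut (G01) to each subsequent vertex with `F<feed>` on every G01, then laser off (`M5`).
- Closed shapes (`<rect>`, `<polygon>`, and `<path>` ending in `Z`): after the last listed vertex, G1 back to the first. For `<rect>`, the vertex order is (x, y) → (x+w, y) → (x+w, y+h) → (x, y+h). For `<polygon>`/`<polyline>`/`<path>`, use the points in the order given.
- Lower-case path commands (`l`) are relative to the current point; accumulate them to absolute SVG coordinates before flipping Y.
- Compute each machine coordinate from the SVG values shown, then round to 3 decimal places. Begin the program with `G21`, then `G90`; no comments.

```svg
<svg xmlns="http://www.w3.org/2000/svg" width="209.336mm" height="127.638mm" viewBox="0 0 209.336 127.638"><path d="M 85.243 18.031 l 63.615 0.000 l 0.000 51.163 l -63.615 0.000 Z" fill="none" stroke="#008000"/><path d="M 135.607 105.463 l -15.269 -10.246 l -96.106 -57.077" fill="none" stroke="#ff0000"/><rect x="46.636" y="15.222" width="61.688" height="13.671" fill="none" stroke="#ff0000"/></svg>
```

G21
G90
G0 X85.243 Y109.607
M4 S401
G01 X148.858 Y109.607 F3210
G01 X148.858 Y58.444 F3210
G01 X85.243 Y58.444 F3210
G01 X85.243 Y109.607 F3210
M5
G0 X135.607 Y22.175
M4 S588
G01 X120.338 Y32.421 F1556
G01 X24.232 Y89.498 F1556
M5
G0 X46.636 Y112.416
M4 S588
G01 X108.324 Y112.416 F1556
G01 X108.324 Y98.745 F1556
G01 X46.636 Y98.745 F1556
G01 X46.636 Y112.416 F1556
M5

viewBox `0 0 209.336 127.638` with mm width/height → 1 unit = 1 mm. Flip: y_m = 127.638 − y_svg.

**Shape 1** — `<path>` rectangle, stroke `#008000` → engrave (S401, F3210). Machine vertices: (85.243,109.607) → (148.858,109.607) → (148.858,58.444) → (85.243,58.444) → (85.243,109.607). Closed: final G1 returns to the first vertex.

**Shape 2** — `<path>` open polyline, stroke `#ff0000` → score (S588, F1556). Machine vertices: (135.607,22.175) → (120.338,32.421) → (24.232,89.498). Open path.

**Shape 3** — `<rect>` rectangle, stroke `#ff0000` → score (S588, F1556). Machine vertices: (46.636,112.416) → (108.324,112.416) → (108.324,98.745) → (46.636,98.745) → (46.636,112.416). Closed: final G1 returns to the first vertex.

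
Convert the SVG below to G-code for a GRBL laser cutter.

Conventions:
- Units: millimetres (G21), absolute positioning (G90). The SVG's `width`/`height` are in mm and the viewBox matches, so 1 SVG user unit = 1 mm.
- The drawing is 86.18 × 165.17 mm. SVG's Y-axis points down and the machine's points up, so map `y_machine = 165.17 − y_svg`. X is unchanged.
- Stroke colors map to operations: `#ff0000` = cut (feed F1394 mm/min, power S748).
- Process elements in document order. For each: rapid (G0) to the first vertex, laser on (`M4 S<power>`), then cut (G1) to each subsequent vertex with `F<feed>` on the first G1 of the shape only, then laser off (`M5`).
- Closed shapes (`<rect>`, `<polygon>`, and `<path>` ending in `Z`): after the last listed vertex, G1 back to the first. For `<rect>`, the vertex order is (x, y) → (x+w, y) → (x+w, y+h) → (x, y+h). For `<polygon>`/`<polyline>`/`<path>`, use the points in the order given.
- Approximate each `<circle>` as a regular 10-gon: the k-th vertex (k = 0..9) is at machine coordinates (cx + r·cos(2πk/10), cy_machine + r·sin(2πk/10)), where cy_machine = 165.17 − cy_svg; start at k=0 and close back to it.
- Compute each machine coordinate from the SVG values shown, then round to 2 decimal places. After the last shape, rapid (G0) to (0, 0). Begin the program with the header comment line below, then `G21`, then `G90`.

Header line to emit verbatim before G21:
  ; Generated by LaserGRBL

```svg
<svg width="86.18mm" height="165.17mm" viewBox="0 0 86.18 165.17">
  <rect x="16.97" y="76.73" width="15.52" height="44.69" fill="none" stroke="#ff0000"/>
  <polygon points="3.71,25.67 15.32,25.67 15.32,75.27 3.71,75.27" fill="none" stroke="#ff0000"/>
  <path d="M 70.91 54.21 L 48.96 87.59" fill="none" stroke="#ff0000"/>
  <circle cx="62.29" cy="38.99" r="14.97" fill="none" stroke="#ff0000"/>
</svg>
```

; Generated by LaserGRBL
G21
G90
G0 X16.97 Y88.44
M4 S748
G1 X32.49 Y88.44 F1394
G1 X32.49 Y43.75
G1 X16.97 Y43.75
G1 X16.97 Y88.44
M5
G0 X3.71 Y139.50
M4 S748
G1 X15.32 Y139.50 F1394
G1 X15.32 Y89.90
G1 X3.71 Y89.90
G1 X3.71 Y139.50
M5
G0 X70.91 Y110.96
M4 S748
G1 X48.96 Y77.58 F1394
M5
G0 X77.26 Y126.18
M4 S748
G1 X74.40 Y134.98 F1394
G1 X66.92 Y140.42
G1 X57.66 Y140.42
G1 X50.18 Y134.98
G1 X47.32 Y126.18
G1 X50.18 Y117.38
G1 X57.66 Y111.94
G1 X66.92 Y111.94
G1 X74.40 Y117.38
G1 X77.26 Y126.18
M5
G0 X0.00 Y0.00

1 u = 1 mm; y_m = 165.17 − y.

[1] `<rect>` rectangle, #ff0000→cut S748 F1394: (16.97,88.44) → (32.49,88.44) → (32.49,43.75) → (16.97,43.75) → (16.97,88.44) (closed)

[2] `<polygon>` rectangle, #ff0000→cut S748 F1394: (3.71,139.50) → (15.32,139.50) → (15.32,89.90) → (3.71,89.90) → (3.71,139.50) (closed)

[3] `<path>` line segment, #ff0000→cut S748 F1394: (70.91,110.96) → (48.96,77.58)

[4] `<circle>` circle, #ff0000→cut S748 F1394: (77.26,126.18) → (74.40,134.98) → (66.92,140.42) → (57.66,140.42) → (50.18,134.98) → (47.32,126.18) → (50.18,117.38) → (57.66,111.94) → (66.92,111.94) → (74.40,117.38) → (77.26,126.18) (closed)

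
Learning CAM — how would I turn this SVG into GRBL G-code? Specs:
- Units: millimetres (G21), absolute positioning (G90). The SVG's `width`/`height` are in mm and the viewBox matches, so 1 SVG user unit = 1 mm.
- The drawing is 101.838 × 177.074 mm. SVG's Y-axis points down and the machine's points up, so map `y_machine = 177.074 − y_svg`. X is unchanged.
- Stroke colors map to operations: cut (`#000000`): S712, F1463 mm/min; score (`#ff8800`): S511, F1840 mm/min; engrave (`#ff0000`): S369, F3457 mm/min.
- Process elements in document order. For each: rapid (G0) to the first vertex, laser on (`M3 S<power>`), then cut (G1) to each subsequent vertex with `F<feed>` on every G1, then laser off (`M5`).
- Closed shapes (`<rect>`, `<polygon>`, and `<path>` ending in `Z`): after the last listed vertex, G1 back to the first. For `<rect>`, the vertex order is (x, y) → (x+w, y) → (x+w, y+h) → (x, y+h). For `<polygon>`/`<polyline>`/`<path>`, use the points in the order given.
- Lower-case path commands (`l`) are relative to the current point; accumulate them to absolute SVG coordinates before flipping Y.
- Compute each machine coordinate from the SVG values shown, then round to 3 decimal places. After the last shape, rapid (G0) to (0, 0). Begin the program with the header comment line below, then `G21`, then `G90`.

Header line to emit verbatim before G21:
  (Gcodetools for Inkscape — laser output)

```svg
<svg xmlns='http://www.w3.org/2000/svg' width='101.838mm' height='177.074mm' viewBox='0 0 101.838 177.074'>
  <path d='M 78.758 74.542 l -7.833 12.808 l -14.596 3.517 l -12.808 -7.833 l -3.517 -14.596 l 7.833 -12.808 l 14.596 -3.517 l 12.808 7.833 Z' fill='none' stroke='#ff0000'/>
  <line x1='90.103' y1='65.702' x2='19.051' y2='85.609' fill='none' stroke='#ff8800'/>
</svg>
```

Since the viewBox matches the mm dimensions, user units are millimetres directly. The only transform is the Y-flip y_m = 177.074 − y_svg.

Shape 1 is a regular polygon drawn with `<path>`. Its stroke #ff0000 means engrave at S369, F3457. After flipping Y the toolpath is (78.758,102.532) → (70.925,89.724) → (56.329,86.207) → (43.521,94.040) → (40.004,108.636) → (47.837,121.444) → (62.433,124.961) → (75.241,117.128) → (78.758,102.532), returning to the start.

Shape 2 is a line segment drawn with `<line>`. Its stroke #ff8800 means score at S511, F1840. After flipping Y the toolpath is (90.103,111.372) → (19.051,91.465).

(Gcodetools for Inkscape — laser output)
G21
G90
G0 X78.758 Y102.532
M3 S369
G1 X70.925 Y89.724 F3457
G1 X56.329 Y86.207 F3457
G1 X43.521 Y94.040 F3457
G1 X40.004 Y108.636 F3457
G1 X47.837 Y121.444 F3457
G1 X62.433 Y124.961 F3457
G1 X75.241 Y117.128 F3457
G1 X78.758 Y102.532 F3457
M5
G0 X90.103 Y111.372
M3 S511
G1 X19.051 Y91.465 F1840
M5
G0 X0.000 Y0.000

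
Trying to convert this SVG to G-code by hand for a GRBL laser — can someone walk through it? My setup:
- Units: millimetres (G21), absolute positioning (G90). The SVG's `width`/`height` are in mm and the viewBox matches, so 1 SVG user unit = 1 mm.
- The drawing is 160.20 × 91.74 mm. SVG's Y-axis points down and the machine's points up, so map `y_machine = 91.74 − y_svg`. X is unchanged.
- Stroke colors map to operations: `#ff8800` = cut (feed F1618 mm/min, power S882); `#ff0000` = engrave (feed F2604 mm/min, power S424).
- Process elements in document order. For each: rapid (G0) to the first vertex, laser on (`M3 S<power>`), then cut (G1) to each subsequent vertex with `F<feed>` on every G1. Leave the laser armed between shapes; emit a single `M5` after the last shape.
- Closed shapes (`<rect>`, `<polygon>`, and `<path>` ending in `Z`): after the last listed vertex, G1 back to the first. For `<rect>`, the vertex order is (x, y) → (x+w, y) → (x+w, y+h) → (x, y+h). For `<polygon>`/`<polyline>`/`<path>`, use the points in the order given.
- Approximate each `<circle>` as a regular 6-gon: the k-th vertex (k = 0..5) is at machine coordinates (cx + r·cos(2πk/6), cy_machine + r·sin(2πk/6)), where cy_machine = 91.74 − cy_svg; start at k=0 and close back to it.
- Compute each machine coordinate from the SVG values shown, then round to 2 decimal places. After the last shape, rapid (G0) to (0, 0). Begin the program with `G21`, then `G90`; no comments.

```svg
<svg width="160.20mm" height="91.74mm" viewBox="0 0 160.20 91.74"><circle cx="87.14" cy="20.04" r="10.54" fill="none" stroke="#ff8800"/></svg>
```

1 u = 1 mm; y_m = 91.74 − y.

[1] `<circle>` circle, #ff8800→cut S882 F1618: (97.68,71.70) → (92.41,80.83) → (81.87,80.83) → (76.60,71.70) → (81.87,62.57) → (92.41,62.57) → (97.68,71.70) (closed)

G21
G90
G0 X97.68 Y71.70
M3 S882
G1 X92.41 Y80.83 F1618
G1 X81.87 Y80.83 F1618
G1 X76.60 Y71.70 F1618
G1 X81.87 Y62.57 F1618
G1 X92.41 Y62.57 F1618
G1 X97.68 Y71.70 F1618
M5
G0 X0.00 Y0.00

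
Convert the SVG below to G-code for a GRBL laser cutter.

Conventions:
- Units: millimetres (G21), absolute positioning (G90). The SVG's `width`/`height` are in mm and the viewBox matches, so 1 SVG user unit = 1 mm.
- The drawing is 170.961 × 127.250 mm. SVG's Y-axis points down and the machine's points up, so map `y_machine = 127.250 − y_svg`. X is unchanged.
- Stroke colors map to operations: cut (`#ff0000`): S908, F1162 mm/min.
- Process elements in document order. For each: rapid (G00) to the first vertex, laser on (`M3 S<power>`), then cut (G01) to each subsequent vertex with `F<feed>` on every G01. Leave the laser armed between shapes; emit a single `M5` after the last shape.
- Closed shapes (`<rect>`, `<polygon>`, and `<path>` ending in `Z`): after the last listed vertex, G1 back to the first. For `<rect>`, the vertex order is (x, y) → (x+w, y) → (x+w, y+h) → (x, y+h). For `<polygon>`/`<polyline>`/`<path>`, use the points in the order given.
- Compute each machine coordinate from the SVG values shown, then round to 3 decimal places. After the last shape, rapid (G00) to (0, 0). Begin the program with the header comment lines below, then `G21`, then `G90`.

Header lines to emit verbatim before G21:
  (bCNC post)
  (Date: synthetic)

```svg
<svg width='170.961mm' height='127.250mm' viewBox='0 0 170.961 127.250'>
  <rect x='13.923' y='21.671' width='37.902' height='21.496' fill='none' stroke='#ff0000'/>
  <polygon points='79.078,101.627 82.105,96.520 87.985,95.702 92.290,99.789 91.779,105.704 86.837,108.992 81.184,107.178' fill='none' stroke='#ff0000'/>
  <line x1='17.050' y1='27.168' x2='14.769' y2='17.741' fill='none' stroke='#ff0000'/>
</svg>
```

(bCNC post)
(Date: synthetic)
G21
G90
G00 X13.923 Y105.579
M3 S908
G01 X51.825 Y105.579 F1162
G01 X51.825 Y84.083 F1162
G01 X13.923 Y84.083 F1162
G01 X13.923 Y105.579 F1162
G00 X79.078 Y25.623
M3 S908
G01 X82.105 Y30.730 F1162
G01 X87.985 Y31.548 F1162
G01 X92.290 Y27.461 F1162
G01 X91.779 Y21.546 F1162
G01 X86.837 Y18.258 F1162
G01 X81.184 Y20.072 F1162
G01 X79.078 Y25.623 F1162
G00 X17.050 Y100.082
M3 S908
G01 X14.769 Y109.509 F1162
M5
G00 X0.000 Y0.000

viewBox `0 0 170.961 127.250` with mm width/height → 1 unit = 1 mm. Flip: y_m = 127.250 − y_svg.

**Shape 1** — `<rect>` rectangle, stroke `#ff0000` → cut (S908, F1162). Machine vertices: (13.923,105.579) → (51.825,105.579) → (51.825,84.083) → (13.923,84.083) → (13.923,105.579). Closed: final G1 returns to the first vertex.

**Shape 2** — `<polygon>` regular polygon, stroke `#ff0000` → cut (S908, F1162). Machine vertices: (79.078,25.623) → (82.105,30.730) → (87.985,31.548) → (92.290,27.461) → (91.779,21.546) → (86.837,18.258) → (81.184,20.072) → (79.078,25.623). Closed: final G1 returns to the first vertex.

**Shape 3** — `<line>` line segment, stroke `#ff0000` → cut (S908, F1162). Machine vertices: (17.050,100.082) → (14.769,109.509). Open path.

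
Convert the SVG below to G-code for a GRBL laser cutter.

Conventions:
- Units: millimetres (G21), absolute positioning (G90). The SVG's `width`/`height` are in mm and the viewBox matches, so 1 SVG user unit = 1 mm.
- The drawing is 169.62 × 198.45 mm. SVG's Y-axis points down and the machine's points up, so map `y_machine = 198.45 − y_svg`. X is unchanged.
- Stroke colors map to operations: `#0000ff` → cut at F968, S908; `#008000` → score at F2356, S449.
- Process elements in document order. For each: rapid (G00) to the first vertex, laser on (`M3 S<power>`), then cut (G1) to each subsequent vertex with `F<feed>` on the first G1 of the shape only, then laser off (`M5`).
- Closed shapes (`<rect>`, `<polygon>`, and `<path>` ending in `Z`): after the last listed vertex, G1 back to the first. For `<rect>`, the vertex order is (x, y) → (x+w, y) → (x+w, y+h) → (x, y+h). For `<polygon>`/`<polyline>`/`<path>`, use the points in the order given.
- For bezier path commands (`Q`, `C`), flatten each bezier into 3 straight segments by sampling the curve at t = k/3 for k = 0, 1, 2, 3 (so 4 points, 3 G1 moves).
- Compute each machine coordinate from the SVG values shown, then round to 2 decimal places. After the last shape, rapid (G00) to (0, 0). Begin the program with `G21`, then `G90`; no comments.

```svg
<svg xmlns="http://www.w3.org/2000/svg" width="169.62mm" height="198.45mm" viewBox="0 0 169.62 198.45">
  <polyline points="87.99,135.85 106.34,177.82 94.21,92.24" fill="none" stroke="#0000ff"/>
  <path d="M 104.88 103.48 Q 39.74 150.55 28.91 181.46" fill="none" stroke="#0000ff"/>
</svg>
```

G21
G90
G00 X87.99 Y62.60
M3 S908
G1 X106.34 Y20.63 F968
G1 X94.21 Y106.21
M5
G00 X104.88 Y94.97
M3 S908
G1 X67.49 Y65.39 F968
G1 X42.16 Y39.39
G1 X28.91 Y16.99
M5
G00 X0.00 Y0.00

Since the viewBox matches the mm dimensions, user units are millimetres directly. The only transform is the Y-flip y_m = 198.45 − y_svg.

Shape 1 is a open polyline drawn with `<polyline>`. Its stroke #0000ff means cut at S908, F968. After flipping Y the toolpath is (87.99,62.60) → (106.34,20.63) → (94.21,106.21).

Shape 2 is a quadratic bezier drawn with `<path>`. Its stroke #0000ff means cut at S908, F968. After flipping Y the toolpath is (104.88,94.97) → (67.49,65.39) → (42.16,39.39) → (28.91,16.99).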